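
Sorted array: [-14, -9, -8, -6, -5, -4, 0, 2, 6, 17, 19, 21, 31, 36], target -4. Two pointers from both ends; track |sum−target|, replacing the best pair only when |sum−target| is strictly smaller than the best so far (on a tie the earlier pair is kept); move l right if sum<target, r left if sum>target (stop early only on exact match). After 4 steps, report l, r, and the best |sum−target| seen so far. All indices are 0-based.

l=0 r=13: -14+36=22 d=26 *, r--
l=0 r=12: -14+31=17 d=21 *, r--
l=0 r=11: -14+21=7 d=11 *, r--
l=0 r=10: -14+19=5 d=9 *, r--

l=0, r=9, best |Δ|=9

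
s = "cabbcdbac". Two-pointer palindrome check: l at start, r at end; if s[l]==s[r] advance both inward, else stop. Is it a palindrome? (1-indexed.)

[1,9] 'c'=='c' → l++,r--
[2,8] 'a'=='a' → l++,r--
[3,7] 'b'=='b' → l++,r--
[4,6] 'b'!='d' → stop

not a palindrome (mismatch at 4,6)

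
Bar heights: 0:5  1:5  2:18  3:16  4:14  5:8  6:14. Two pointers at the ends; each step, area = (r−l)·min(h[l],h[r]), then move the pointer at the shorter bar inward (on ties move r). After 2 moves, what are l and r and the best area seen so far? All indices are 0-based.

[0,6] min(5,14)*6=30 best=30 * → l++
[1,6] min(5,14)*5=25 best=30 → l++

l=2, r=6, best area=30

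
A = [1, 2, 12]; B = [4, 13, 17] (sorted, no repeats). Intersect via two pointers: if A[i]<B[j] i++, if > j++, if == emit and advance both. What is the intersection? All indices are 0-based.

i=0 j=0: 1<4, i++
i=1 j=0: 2<4, i++
i=2 j=0: 12>4, j++
i=2 j=1: 12<13, i++

intersection = []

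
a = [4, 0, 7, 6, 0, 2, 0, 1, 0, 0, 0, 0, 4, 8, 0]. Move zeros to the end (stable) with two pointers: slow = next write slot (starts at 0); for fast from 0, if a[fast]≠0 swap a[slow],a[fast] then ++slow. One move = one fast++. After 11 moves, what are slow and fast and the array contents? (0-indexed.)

slow=0 fast=0: a[fast]=4≠0 swap→a[0]=4, slow++,fast++
slow=1 fast=1: a[fast]=0, fast++
slow=1 fast=2: a[fast]=7≠0 swap→a[1]=7, slow++,fast++
slow=2 fast=3: a[fast]=6≠0 swap→a[2]=6, slow++,fast++
slow=3 fast=4: a[fast]=0, fast++
slow=3 fast=5: a[fast]=2≠0 swap→a[3]=2, slow++,fast++
slow=4 fast=6: a[fast]=0, fast++
slow=4 fast=7: a[fast]=1≠0 swap→a[4]=1, slow++,fast++
slow=5 fast=8: a[fast]=0, fast++
slow=5 fast=9: a[fast]=0, fast++
slow=5 fast=10: a[fast]=0, fast++

slow=5, fast=11, a=[4, 7, 6, 2, 1, 0, 0, 0, 0, 0, 0, 0, 4, 8, 0]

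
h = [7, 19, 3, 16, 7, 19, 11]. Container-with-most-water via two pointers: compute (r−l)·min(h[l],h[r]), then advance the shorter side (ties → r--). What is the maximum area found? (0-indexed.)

[0,6] min(7,11)*6=42 best=42 * → l++
[1,6] min(19,11)*5=55 best=55 * → r--
[1,5] min(19,19)*4=76 best=76 * → r--
[1,4] min(19,7)*3=21 best=76 → r--
[1,3] min(19,16)*2=32 best=76 → r--
[1,2] min(19,3)*1=3 best=76 → r--

max area = 76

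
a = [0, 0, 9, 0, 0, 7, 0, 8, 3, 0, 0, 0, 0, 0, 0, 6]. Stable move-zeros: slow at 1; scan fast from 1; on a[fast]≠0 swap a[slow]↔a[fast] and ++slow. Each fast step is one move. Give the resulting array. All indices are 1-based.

[9, 7, 8, 3, 6, 0, 0, 0, 0, 0, 0, 0, 0, 0, 0, 0]

(s=1,f=1) a[fast]=0 → fast++
(s=1,f=2) a[fast]=0 → fast++
(s=1,f=3) a[fast]=9≠0 swap→a[1]=9 → slow++,fast++
(s=2,f=4) a[fast]=0 → fast++
(s=2,f=5) a[fast]=0 → fast++
(s=2,f=6) a[fast]=7≠0 swap→a[2]=7 → slow++,fast++
(s=3,f=7) a[fast]=0 → fast++
(s=3,f=8) a[fast]=8≠0 swap→a[3]=8 → slow++,fast++
(s=4,f=9) a[fast]=3≠0 swap→a[4]=3 → slow++,fast++
(s=5,f=10) a[fast]=0 → fast++
(s=5,f=11) a[fast]=0 → fast++
(s=5,f=12) a[fast]=0 → fast++
(s=5,f=13) a[fast]=0 → fast++
(s=5,f=14) a[fast]=0 → fast++
(s=5,f=15) a[fast]=0 → fast++
(s=5,f=16) a[fast]=6≠0 swap→a[5]=6 → slow++,fast++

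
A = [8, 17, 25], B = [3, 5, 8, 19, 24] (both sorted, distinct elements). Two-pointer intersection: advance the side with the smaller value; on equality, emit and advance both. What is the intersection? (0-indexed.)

i=0 j=0: 8>3, j++
i=0 j=1: 8>5, j++
i=0 j=2: 8==8 emit, i++,j++
i=1 j=3: 17<19, i++
i=2 j=3: 25>19, j++
i=2 j=4: 25>24, j++

intersection = [8]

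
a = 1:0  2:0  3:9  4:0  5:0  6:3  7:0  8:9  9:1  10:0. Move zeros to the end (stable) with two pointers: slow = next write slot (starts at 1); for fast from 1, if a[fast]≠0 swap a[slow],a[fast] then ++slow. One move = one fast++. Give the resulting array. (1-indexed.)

slow=1 fast=1: a[fast]=0, fast++
slow=1 fast=2: a[fast]=0, fast++
slow=1 fast=3: a[fast]=9≠0 swap→a[1]=9, slow++,fast++
slow=2 fast=4: a[fast]=0, fast++
slow=2 fast=5: a[fast]=0, fast++
slow=2 fast=6: a[fast]=3≠0 swap→a[2]=3, slow++,fast++
slow=3 fast=7: a[fast]=0, fast++
slow=3 fast=8: a[fast]=9≠0 swap→a[3]=9, slow++,fast++
slow=4 fast=9: a[fast]=1≠0 swap→a[4]=1, slow++,fast++
slow=5 fast=10: a[fast]=0, fast++

[9, 3, 9, 1, 0, 0, 0, 0, 0, 0]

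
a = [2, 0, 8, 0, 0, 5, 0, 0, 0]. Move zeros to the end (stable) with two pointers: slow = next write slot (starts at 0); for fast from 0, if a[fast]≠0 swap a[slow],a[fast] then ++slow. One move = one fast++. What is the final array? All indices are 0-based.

slow=0 fast=0: a[fast]=2≠0 swap→a[0]=2, slow++,fast++
slow=1 fast=1: a[fast]=0, fast++
slow=1 fast=2: a[fast]=8≠0 swap→a[1]=8, slow++,fast++
slow=2 fast=3: a[fast]=0, fast++
slow=2 fast=4: a[fast]=0, fast++
slow=2 fast=5: a[fast]=5≠0 swap→a[2]=5, slow++,fast++
slow=3 fast=6: a[fast]=0, fast++
slow=3 fast=7: a[fast]=0, fast++
slow=3 fast=8: a[fast]=0, fast++

[2, 8, 5, 0, 0, 0, 0, 0, 0]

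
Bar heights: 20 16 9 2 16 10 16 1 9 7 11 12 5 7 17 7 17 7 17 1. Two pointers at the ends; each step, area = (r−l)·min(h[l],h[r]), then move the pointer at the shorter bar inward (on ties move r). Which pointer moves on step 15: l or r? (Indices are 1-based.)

r

[1,20] min(20,1)*19=19 best=19 * → r--
[1,19] min(20,17)*18=306 best=306 * → r--
[1,18] min(20,7)*17=119 best=306 → r--
[1,17] min(20,17)*16=272 best=306 → r--
[1,16] min(20,7)*15=105 best=306 → r--
[1,15] min(20,17)*14=238 best=306 → r--
[1,14] min(20,7)*13=91 best=306 → r--
[1,13] min(20,5)*12=60 best=306 → r--
[1,12] min(20,12)*11=132 best=306 → r--
[1,11] min(20,11)*10=110 best=306 → r--
[1,10] min(20,7)*9=63 best=306 → r--
[1,9] min(20,9)*8=72 best=306 → r--
[1,8] min(20,1)*7=7 best=306 → r--
[1,7] min(20,16)*6=96 best=306 → r--
[1,6] min(20,10)*5=50 best=306 → r--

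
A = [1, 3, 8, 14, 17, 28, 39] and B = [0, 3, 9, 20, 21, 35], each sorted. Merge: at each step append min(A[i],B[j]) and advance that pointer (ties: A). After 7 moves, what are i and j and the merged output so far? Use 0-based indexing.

i=4, j=3, merged so far=[0, 1, 3, 3, 8, 9, 14]

i=0 j=0: A[i]=1>B[j]=0 take 0, j++
i=0 j=1: A[i]=1<=B[j]=3 take 1, i++
i=1 j=1: A[i]=3<=B[j]=3 take 3, i++
i=2 j=1: A[i]=8>B[j]=3 take 3, j++
i=2 j=2: A[i]=8<=B[j]=9 take 8, i++
i=3 j=2: A[i]=14>B[j]=9 take 9, j++
i=3 j=3: A[i]=14<=B[j]=20 take 14, i++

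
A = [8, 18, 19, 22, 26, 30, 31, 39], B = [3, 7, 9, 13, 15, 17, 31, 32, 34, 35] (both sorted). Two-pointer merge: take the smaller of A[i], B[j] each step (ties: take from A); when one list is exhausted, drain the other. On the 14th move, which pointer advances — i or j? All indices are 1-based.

[i=1,j=1] A[i]=8>B[j]=3 take 3 → j++
[i=1,j=2] A[i]=8>B[j]=7 take 7 → j++
[i=1,j=3] A[i]=8<=B[j]=9 take 8 → i++
[i=2,j=3] A[i]=18>B[j]=9 take 9 → j++
[i=2,j=4] A[i]=18>B[j]=13 take 13 → j++
[i=2,j=5] A[i]=18>B[j]=15 take 15 → j++
[i=2,j=6] A[i]=18>B[j]=17 take 17 → j++
[i=2,j=7] A[i]=18<=B[j]=31 take 18 → i++
[i=3,j=7] A[i]=19<=B[j]=31 take 19 → i++
[i=4,j=7] A[i]=22<=B[j]=31 take 22 → i++
[i=5,j=7] A[i]=26<=B[j]=31 take 26 → i++
[i=6,j=7] A[i]=30<=B[j]=31 take 30 → i++
[i=7,j=7] A[i]=31<=B[j]=31 take 31 → i++
[i=8,j=7] A[i]=39>B[j]=31 take 31 → j++

j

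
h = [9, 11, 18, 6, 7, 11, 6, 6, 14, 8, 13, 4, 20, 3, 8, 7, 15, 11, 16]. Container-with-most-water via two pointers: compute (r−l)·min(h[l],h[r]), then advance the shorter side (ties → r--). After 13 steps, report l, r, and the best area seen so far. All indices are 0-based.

[0,18] min(9,16)*18=162 best=162 * → l++
[1,18] min(11,16)*17=187 best=187 * → l++
[2,18] min(18,16)*16=256 best=256 * → r--
[2,17] min(18,11)*15=165 best=256 → r--
[2,16] min(18,15)*14=210 best=256 → r--
[2,15] min(18,7)*13=91 best=256 → r--
[2,14] min(18,8)*12=96 best=256 → r--
[2,13] min(18,3)*11=33 best=256 → r--
[2,12] min(18,20)*10=180 best=256 → l++
[3,12] min(6,20)*9=54 best=256 → l++
[4,12] min(7,20)*8=56 best=256 → l++
[5,12] min(11,20)*7=77 best=256 → l++
[6,12] min(6,20)*6=36 best=256 → l++

l=7, r=12, best area=256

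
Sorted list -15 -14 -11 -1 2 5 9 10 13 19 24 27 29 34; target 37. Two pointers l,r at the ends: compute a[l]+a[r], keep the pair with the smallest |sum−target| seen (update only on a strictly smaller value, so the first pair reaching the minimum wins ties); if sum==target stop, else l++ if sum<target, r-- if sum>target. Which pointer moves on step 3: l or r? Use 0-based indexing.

l=0 r=13: -15+34=19 d=18 *, l++
l=1 r=13: -14+34=20 d=17 *, l++
l=2 r=13: -11+34=23 d=14 *, l++

l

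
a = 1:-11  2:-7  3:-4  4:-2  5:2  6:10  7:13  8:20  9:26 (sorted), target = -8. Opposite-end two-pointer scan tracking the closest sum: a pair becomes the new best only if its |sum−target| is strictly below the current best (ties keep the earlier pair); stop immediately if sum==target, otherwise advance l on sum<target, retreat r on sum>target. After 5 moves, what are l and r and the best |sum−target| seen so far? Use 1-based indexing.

l=2, r=5, best |Δ|=1

l=1 r=9: -11+26=15 d=23 *, r--
l=1 r=8: -11+20=9 d=17 *, r--
l=1 r=7: -11+13=2 d=10 *, r--
l=1 r=6: -11+10=-1 d=7 *, r--
l=1 r=5: -11+2=-9 d=1 *, l++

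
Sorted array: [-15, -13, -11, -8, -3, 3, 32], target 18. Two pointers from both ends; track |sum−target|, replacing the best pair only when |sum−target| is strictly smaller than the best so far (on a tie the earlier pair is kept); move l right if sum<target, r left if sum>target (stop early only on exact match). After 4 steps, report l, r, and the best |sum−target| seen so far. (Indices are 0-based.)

l=0 r=6: -15+32=17 d=1 *, l++
l=1 r=6: -13+32=19 d=1, r--
l=1 r=5: -13+3=-10 d=28, l++
l=2 r=5: -11+3=-8 d=26, l++

l=3, r=5, best |Δ|=1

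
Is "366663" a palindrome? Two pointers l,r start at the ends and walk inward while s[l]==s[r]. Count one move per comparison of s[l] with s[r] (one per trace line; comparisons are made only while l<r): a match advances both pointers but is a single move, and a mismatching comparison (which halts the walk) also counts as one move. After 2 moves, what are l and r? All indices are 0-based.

l=2, r=3

[0,5] '3'=='3' → l++,r--
[1,4] '6'=='6' → l++,r--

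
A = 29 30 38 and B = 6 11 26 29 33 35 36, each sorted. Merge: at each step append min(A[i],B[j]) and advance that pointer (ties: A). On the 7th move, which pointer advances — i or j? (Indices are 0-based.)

j

[i=0,j=0] A[i]=29>B[j]=6 take 6 → j++
[i=0,j=1] A[i]=29>B[j]=11 take 11 → j++
[i=0,j=2] A[i]=29>B[j]=26 take 26 → j++
[i=0,j=3] A[i]=29<=B[j]=29 take 29 → i++
[i=1,j=3] A[i]=30>B[j]=29 take 29 → j++
[i=1,j=4] A[i]=30<=B[j]=33 take 30 → i++
[i=2,j=4] A[i]=38>B[j]=33 take 33 → j++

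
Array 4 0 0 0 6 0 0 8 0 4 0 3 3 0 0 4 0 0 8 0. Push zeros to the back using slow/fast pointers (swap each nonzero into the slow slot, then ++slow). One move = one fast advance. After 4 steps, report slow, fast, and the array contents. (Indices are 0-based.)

slow=0 fast=0: a[fast]=4≠0 swap→a[0]=4, slow++,fast++
slow=1 fast=1: a[fast]=0, fast++
slow=1 fast=2: a[fast]=0, fast++
slow=1 fast=3: a[fast]=0, fast++

slow=1, fast=4, a=[4, 0, 0, 0, 6, 0, 0, 8, 0, 4, 0, 3, 3, 0, 0, 4, 0, 0, 8, 0]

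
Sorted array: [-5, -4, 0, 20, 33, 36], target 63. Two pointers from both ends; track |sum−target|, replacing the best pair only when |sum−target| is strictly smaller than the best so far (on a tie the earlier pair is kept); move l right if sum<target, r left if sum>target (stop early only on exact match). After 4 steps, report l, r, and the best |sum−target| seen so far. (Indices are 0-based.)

l=4, r=5, best |Δ|=7

[0,5] -5+36=31 d=32 * → l++
[1,5] -4+36=32 d=31 * → l++
[2,5] 0+36=36 d=27 * → l++
[3,5] 20+36=56 d=7 * → l++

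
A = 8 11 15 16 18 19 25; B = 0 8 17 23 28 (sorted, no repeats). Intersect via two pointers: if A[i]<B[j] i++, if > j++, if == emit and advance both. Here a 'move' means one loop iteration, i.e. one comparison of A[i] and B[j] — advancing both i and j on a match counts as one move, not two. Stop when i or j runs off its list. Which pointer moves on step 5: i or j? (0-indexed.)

i

[i=0,j=0] 8>0 → j++
[i=0,j=1] 8==8 emit → i++,j++
[i=1,j=2] 11<17 → i++
[i=2,j=2] 15<17 → i++
[i=3,j=2] 16<17 → i++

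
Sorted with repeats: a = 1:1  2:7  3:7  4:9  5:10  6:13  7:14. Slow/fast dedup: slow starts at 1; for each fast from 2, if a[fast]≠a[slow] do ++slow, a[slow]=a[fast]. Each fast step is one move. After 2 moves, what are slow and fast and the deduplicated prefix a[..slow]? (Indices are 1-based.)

slow=1 fast=2: a[fast]=7≠a[slow]=1 write a[2]=7, slow++,fast++
slow=2 fast=3: a[fast]=7=a[slow] dup, fast++

slow=2, fast=4, prefix=[1, 7]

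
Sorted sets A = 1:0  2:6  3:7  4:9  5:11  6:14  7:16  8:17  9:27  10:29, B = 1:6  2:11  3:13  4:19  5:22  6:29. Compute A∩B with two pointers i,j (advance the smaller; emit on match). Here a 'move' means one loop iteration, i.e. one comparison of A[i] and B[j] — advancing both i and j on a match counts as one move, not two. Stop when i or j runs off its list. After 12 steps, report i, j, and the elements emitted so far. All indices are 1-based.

i=1 j=1: 0<6, i++
i=2 j=1: 6==6 emit, i++,j++
i=3 j=2: 7<11, i++
i=4 j=2: 9<11, i++
i=5 j=2: 11==11 emit, i++,j++
i=6 j=3: 14>13, j++
i=6 j=4: 14<19, i++
i=7 j=4: 16<19, i++
i=8 j=4: 17<19, i++
i=9 j=4: 27>19, j++
i=9 j=5: 27>22, j++
i=9 j=6: 27<29, i++

i=10, j=6, emitted=[6, 11]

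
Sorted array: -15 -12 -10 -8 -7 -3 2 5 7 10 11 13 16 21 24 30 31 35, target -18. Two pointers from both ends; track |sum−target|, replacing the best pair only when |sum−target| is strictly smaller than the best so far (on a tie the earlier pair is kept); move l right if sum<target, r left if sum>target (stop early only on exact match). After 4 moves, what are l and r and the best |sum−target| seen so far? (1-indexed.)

l=1, r=14, best |Δ|=27

l=1 r=18: -15+35=20 d=38 *, r--
l=1 r=17: -15+31=16 d=34 *, r--
l=1 r=16: -15+30=15 d=33 *, r--
l=1 r=15: -15+24=9 d=27 *, r--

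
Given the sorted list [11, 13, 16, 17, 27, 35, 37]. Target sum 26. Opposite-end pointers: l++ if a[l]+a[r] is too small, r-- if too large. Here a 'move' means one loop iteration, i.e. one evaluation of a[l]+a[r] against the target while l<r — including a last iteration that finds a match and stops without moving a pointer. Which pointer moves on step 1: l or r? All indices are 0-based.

r

l=0 r=6: 11+37=48 >26, r--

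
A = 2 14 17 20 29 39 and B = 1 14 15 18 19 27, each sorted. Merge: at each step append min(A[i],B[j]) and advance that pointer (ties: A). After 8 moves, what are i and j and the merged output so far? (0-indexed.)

i=0 j=0: A[i]=2>B[j]=1 take 1, j++
i=0 j=1: A[i]=2<=B[j]=14 take 2, i++
i=1 j=1: A[i]=14<=B[j]=14 take 14, i++
i=2 j=1: A[i]=17>B[j]=14 take 14, j++
i=2 j=2: A[i]=17>B[j]=15 take 15, j++
i=2 j=3: A[i]=17<=B[j]=18 take 17, i++
i=3 j=3: A[i]=20>B[j]=18 take 18, j++
i=3 j=4: A[i]=20>B[j]=19 take 19, j++

i=3, j=5, merged so far=[1, 2, 14, 14, 15, 17, 18, 19]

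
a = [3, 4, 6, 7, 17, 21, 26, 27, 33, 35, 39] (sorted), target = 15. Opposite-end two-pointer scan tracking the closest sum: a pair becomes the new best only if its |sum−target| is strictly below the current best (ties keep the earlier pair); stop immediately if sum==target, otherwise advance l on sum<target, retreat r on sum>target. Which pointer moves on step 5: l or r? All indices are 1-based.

r

l=1 r=11: 3+39=42 d=27 *, r--
l=1 r=10: 3+35=38 d=23 *, r--
l=1 r=9: 3+33=36 d=21 *, r--
l=1 r=8: 3+27=30 d=15 *, r--
l=1 r=7: 3+26=29 d=14 *, r--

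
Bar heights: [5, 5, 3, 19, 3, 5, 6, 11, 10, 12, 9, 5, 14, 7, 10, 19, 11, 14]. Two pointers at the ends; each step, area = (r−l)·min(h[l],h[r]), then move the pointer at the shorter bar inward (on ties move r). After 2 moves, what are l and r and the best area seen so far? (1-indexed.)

l=1 r=18: min(5,14)*17=85 best=85 *, l++
l=2 r=18: min(5,14)*16=80 best=85, l++

l=3, r=18, best area=85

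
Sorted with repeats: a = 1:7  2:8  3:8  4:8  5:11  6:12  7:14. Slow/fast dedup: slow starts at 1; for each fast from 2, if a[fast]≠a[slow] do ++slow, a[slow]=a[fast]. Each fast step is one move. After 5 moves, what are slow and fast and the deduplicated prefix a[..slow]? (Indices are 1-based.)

(s=1,f=2) a[fast]=8≠a[slow]=7 write a[2]=8 → slow++,fast++
(s=2,f=3) a[fast]=8=a[slow] dup → fast++
(s=2,f=4) a[fast]=8=a[slow] dup → fast++
(s=2,f=5) a[fast]=11≠a[slow]=8 write a[3]=11 → slow++,fast++
(s=3,f=6) a[fast]=12≠a[slow]=11 write a[4]=12 → slow++,fast++

slow=4, fast=7, prefix=[7, 8, 11, 12]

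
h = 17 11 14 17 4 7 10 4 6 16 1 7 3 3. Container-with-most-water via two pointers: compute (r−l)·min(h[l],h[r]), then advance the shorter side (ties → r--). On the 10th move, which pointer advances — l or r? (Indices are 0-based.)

l=0 r=13: min(17,3)*13=39 best=39 *, r--
l=0 r=12: min(17,3)*12=36 best=39, r--
l=0 r=11: min(17,7)*11=77 best=77 *, r--
l=0 r=10: min(17,1)*10=10 best=77, r--
l=0 r=9: min(17,16)*9=144 best=144 *, r--
l=0 r=8: min(17,6)*8=48 best=144, r--
l=0 r=7: min(17,4)*7=28 best=144, r--
l=0 r=6: min(17,10)*6=60 best=144, r--
l=0 r=5: min(17,7)*5=35 best=144, r--
l=0 r=4: min(17,4)*4=16 best=144, r--

r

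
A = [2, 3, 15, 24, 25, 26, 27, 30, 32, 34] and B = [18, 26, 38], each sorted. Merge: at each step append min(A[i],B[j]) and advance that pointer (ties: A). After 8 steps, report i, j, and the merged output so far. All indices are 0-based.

i=6, j=2, merged so far=[2, 3, 15, 18, 24, 25, 26, 26]

[i=0,j=0] A[i]=2<=B[j]=18 take 2 → i++
[i=1,j=0] A[i]=3<=B[j]=18 take 3 → i++
[i=2,j=0] A[i]=15<=B[j]=18 take 15 → i++
[i=3,j=0] A[i]=24>B[j]=18 take 18 → j++
[i=3,j=1] A[i]=24<=B[j]=26 take 24 → i++
[i=4,j=1] A[i]=25<=B[j]=26 take 25 → i++
[i=5,j=1] A[i]=26<=B[j]=26 take 26 → i++
[i=6,j=1] A[i]=27>B[j]=26 take 26 → j++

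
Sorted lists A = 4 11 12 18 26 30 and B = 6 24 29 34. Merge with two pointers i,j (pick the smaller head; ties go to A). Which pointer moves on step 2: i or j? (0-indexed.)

j

[i=0,j=0] A[i]=4<=B[j]=6 take 4 → i++
[i=1,j=0] A[i]=11>B[j]=6 take 6 → j++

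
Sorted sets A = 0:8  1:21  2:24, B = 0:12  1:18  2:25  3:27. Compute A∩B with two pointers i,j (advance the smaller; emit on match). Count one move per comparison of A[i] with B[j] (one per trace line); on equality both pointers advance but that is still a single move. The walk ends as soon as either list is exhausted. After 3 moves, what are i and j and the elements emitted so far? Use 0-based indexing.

[i=0,j=0] 8<12 → i++
[i=1,j=0] 21>12 → j++
[i=1,j=1] 21>18 → j++

i=1, j=2, emitted=[]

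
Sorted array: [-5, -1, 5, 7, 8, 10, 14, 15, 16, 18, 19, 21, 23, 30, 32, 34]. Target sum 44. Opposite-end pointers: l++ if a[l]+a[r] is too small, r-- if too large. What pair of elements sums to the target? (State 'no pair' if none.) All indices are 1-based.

[1,16] -5+34=29 <44 → l++
[2,16] -1+34=33 <44 → l++
[3,16] 5+34=39 <44 → l++
[4,16] 7+34=41 <44 → l++
[5,16] 8+34=42 <44 → l++
[6,16] 10+34=44 → found

(10, 34)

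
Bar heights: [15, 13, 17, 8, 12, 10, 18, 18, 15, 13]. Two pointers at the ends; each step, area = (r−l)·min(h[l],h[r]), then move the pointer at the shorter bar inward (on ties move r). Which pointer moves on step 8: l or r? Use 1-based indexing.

l=1 r=10: min(15,13)*9=117 best=117 *, r--
l=1 r=9: min(15,15)*8=120 best=120 *, r--
l=1 r=8: min(15,18)*7=105 best=120, l++
l=2 r=8: min(13,18)*6=78 best=120, l++
l=3 r=8: min(17,18)*5=85 best=120, l++
l=4 r=8: min(8,18)*4=32 best=120, l++
l=5 r=8: min(12,18)*3=36 best=120, l++
l=6 r=8: min(10,18)*2=20 best=120, l++

l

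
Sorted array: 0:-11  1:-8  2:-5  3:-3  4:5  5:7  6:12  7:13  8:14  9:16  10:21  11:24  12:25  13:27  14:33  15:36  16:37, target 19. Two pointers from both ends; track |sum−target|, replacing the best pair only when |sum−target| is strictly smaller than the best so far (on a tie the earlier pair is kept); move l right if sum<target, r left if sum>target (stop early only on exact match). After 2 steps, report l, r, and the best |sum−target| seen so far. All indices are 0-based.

l=0, r=14, best |Δ|=6

[0,16] -11+37=26 d=7 * → r--
[0,15] -11+36=25 d=6 * → r--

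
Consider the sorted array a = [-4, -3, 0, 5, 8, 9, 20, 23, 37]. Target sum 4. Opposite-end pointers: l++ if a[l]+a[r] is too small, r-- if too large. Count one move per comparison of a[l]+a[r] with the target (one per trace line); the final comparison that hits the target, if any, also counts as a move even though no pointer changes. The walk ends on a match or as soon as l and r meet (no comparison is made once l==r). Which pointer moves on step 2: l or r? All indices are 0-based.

r

[0,8] -4+37=33 >4 → r--
[0,7] -4+23=19 >4 → r--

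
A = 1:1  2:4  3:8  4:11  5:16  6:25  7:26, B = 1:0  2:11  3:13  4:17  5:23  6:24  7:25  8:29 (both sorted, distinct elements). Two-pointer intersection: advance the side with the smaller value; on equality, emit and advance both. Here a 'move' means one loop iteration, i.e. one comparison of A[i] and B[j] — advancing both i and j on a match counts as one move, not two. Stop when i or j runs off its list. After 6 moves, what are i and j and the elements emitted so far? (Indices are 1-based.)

[i=1,j=1] 1>0 → j++
[i=1,j=2] 1<11 → i++
[i=2,j=2] 4<11 → i++
[i=3,j=2] 8<11 → i++
[i=4,j=2] 11==11 emit → i++,j++
[i=5,j=3] 16>13 → j++

i=5, j=4, emitted=[11]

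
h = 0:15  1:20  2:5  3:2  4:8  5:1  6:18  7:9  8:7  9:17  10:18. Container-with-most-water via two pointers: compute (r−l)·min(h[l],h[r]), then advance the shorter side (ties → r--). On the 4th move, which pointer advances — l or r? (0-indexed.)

r

l=0 r=10: min(15,18)*10=150 best=150 *, l++
l=1 r=10: min(20,18)*9=162 best=162 *, r--
l=1 r=9: min(20,17)*8=136 best=162, r--
l=1 r=8: min(20,7)*7=49 best=162, r--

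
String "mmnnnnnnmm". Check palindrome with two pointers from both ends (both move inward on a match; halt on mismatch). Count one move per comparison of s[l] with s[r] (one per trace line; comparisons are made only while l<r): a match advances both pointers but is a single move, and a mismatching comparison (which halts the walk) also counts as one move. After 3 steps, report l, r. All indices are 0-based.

l=3, r=6

l=0 r=9: 'm'=='m', l++,r--
l=1 r=8: 'm'=='m', l++,r--
l=2 r=7: 'n'=='n', l++,r--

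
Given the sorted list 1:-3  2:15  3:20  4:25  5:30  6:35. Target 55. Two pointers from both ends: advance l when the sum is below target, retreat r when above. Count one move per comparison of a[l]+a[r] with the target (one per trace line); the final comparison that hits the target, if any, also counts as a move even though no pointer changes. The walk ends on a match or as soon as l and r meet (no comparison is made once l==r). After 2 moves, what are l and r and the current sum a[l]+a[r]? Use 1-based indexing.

[1,6] -3+35=32 <55 → l++
[2,6] 15+35=50 <55 → l++

l=3, r=6, sum=55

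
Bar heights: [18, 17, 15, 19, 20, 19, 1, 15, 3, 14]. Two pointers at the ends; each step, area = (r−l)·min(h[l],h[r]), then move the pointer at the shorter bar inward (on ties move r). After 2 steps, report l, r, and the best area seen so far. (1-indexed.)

l=1, r=8, best area=126

l=1 r=10: min(18,14)*9=126 best=126 *, r--
l=1 r=9: min(18,3)*8=24 best=126, r--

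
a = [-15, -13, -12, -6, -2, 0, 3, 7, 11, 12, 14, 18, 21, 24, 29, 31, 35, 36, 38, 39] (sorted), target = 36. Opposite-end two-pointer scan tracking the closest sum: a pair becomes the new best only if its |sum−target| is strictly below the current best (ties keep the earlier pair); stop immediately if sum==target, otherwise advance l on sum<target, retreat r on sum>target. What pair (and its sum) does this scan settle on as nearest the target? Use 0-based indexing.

pair (-2, 38) with sum 36 (|Δ|=0)

[0,19] -15+39=24 d=12 * → l++
[1,19] -13+39=26 d=10 * → l++
[2,19] -12+39=27 d=9 * → l++
[3,19] -6+39=33 d=3 * → l++
[4,19] -2+39=37 d=1 * → r--
[4,18] -2+38=36 d=0 * → stop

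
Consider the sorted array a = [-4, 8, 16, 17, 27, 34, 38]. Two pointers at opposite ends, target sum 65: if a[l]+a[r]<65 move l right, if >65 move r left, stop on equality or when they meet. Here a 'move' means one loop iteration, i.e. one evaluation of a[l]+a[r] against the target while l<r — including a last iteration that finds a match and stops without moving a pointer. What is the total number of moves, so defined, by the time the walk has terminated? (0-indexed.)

5 moves

[0,6] -4+38=34 <65 → l++
[1,6] 8+38=46 <65 → l++
[2,6] 16+38=54 <65 → l++
[3,6] 17+38=55 <65 → l++
[4,6] 27+38=65 → found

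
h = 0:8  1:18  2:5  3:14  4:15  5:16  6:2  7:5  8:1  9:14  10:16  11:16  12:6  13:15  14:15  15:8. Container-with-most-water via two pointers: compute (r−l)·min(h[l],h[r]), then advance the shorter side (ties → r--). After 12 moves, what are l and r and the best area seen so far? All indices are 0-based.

l=1, r=4, best area=195

[0,15] min(8,8)*15=120 best=120 * → r--
[0,14] min(8,15)*14=112 best=120 → l++
[1,14] min(18,15)*13=195 best=195 * → r--
[1,13] min(18,15)*12=180 best=195 → r--
[1,12] min(18,6)*11=66 best=195 → r--
[1,11] min(18,16)*10=160 best=195 → r--
[1,10] min(18,16)*9=144 best=195 → r--
[1,9] min(18,14)*8=112 best=195 → r--
[1,8] min(18,1)*7=7 best=195 → r--
[1,7] min(18,5)*6=30 best=195 → r--
[1,6] min(18,2)*5=10 best=195 → r--
[1,5] min(18,16)*4=64 best=195 → r--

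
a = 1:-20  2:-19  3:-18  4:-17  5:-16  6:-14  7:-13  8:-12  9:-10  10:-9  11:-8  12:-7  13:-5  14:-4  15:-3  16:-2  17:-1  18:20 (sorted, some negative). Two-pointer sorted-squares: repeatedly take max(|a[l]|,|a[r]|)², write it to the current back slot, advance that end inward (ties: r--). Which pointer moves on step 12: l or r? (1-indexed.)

l

l=1 r=18: |-20|<=|20| out[18]=400, r--
l=1 r=17: |-20|>|-1| out[17]=400, l++
l=2 r=17: |-19|>|-1| out[16]=361, l++
l=3 r=17: |-18|>|-1| out[15]=324, l++
l=4 r=17: |-17|>|-1| out[14]=289, l++
l=5 r=17: |-16|>|-1| out[13]=256, l++
l=6 r=17: |-14|>|-1| out[12]=196, l++
l=7 r=17: |-13|>|-1| out[11]=169, l++
l=8 r=17: |-12|>|-1| out[10]=144, l++
l=9 r=17: |-10|>|-1| out[9]=100, l++
l=10 r=17: |-9|>|-1| out[8]=81, l++
l=11 r=17: |-8|>|-1| out[7]=64, l++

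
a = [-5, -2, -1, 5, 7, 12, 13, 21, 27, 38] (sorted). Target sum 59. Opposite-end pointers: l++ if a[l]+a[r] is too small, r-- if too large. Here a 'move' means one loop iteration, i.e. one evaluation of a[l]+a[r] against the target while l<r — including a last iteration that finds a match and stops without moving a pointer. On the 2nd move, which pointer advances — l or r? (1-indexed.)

l

[1,10] -5+38=33 <59 → l++
[2,10] -2+38=36 <59 → l++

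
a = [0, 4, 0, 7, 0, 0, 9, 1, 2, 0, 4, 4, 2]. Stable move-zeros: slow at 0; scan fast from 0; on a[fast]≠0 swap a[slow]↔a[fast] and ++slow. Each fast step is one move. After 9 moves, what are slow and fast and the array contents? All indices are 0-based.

slow=0 fast=0: a[fast]=0, fast++
slow=0 fast=1: a[fast]=4≠0 swap→a[0]=4, slow++,fast++
slow=1 fast=2: a[fast]=0, fast++
slow=1 fast=3: a[fast]=7≠0 swap→a[1]=7, slow++,fast++
slow=2 fast=4: a[fast]=0, fast++
slow=2 fast=5: a[fast]=0, fast++
slow=2 fast=6: a[fast]=9≠0 swap→a[2]=9, slow++,fast++
slow=3 fast=7: a[fast]=1≠0 swap→a[3]=1, slow++,fast++
slow=4 fast=8: a[fast]=2≠0 swap→a[4]=2, slow++,fast++

slow=5, fast=9, a=[4, 7, 9, 1, 2, 0, 0, 0, 0, 0, 4, 4, 2]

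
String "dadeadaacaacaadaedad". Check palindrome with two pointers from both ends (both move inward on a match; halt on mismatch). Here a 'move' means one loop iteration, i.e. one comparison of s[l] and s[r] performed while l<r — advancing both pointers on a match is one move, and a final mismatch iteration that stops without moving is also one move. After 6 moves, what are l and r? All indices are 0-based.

[0,19] 'd'=='d' → l++,r--
[1,18] 'a'=='a' → l++,r--
[2,17] 'd'=='d' → l++,r--
[3,16] 'e'=='e' → l++,r--
[4,15] 'a'=='a' → l++,r--
[5,14] 'd'=='d' → l++,r--

l=6, r=13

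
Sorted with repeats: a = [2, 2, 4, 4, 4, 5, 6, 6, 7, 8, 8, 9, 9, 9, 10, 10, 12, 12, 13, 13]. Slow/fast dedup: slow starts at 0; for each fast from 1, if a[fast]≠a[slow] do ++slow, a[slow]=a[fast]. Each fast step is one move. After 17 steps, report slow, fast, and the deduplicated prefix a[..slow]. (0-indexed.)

slow=8, fast=18, prefix=[2, 4, 5, 6, 7, 8, 9, 10, 12]

(s=0,f=1) a[fast]=2=a[slow] dup → fast++
(s=0,f=2) a[fast]=4≠a[slow]=2 write a[1]=4 → slow++,fast++
(s=1,f=3) a[fast]=4=a[slow] dup → fast++
(s=1,f=4) a[fast]=4=a[slow] dup → fast++
(s=1,f=5) a[fast]=5≠a[slow]=4 write a[2]=5 → slow++,fast++
(s=2,f=6) a[fast]=6≠a[slow]=5 write a[3]=6 → slow++,fast++
(s=3,f=7) a[fast]=6=a[slow] dup → fast++
(s=3,f=8) a[fast]=7≠a[slow]=6 write a[4]=7 → slow++,fast++
(s=4,f=9) a[fast]=8≠a[slow]=7 write a[5]=8 → slow++,fast++
(s=5,f=10) a[fast]=8=a[slow] dup → fast++
(s=5,f=11) a[fast]=9≠a[slow]=8 write a[6]=9 → slow++,fast++
(s=6,f=12) a[fast]=9=a[slow] dup → fast++
(s=6,f=13) a[fast]=9=a[slow] dup → fast++
(s=6,f=14) a[fast]=10≠a[slow]=9 write a[7]=10 → slow++,fast++
(s=7,f=15) a[fast]=10=a[slow] dup → fast++
(s=7,f=16) a[fast]=12≠a[slow]=10 write a[8]=12 → slow++,fast++
(s=8,f=17) a[fast]=12=a[slow] dup → fast++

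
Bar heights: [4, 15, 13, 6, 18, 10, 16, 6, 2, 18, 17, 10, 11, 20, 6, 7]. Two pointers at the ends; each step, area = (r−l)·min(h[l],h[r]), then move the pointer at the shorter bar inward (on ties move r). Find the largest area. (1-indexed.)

max area = 180

l=1 r=16: min(4,7)*15=60 best=60 *, l++
l=2 r=16: min(15,7)*14=98 best=98 *, r--
l=2 r=15: min(15,6)*13=78 best=98, r--
l=2 r=14: min(15,20)*12=180 best=180 *, l++
l=3 r=14: min(13,20)*11=143 best=180, l++
l=4 r=14: min(6,20)*10=60 best=180, l++
l=5 r=14: min(18,20)*9=162 best=180, l++
l=6 r=14: min(10,20)*8=80 best=180, l++
l=7 r=14: min(16,20)*7=112 best=180, l++
l=8 r=14: min(6,20)*6=36 best=180, l++
l=9 r=14: min(2,20)*5=10 best=180, l++
l=10 r=14: min(18,20)*4=72 best=180, l++
l=11 r=14: min(17,20)*3=51 best=180, l++
l=12 r=14: min(10,20)*2=20 best=180, l++
l=13 r=14: min(11,20)*1=11 best=180, l++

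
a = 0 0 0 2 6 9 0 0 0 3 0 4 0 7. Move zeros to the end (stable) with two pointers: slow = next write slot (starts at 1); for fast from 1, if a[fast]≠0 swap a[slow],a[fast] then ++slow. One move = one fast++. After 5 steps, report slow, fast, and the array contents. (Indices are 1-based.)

slow=3, fast=6, a=[2, 6, 0, 0, 0, 9, 0, 0, 0, 3, 0, 4, 0, 7]

(s=1,f=1) a[fast]=0 → fast++
(s=1,f=2) a[fast]=0 → fast++
(s=1,f=3) a[fast]=0 → fast++
(s=1,f=4) a[fast]=2≠0 swap→a[1]=2 → slow++,fast++
(s=2,f=5) a[fast]=6≠0 swap→a[2]=6 → slow++,fast++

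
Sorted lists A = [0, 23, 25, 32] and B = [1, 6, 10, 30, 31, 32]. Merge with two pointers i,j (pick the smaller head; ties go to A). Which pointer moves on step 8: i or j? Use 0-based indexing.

j

[i=0,j=0] A[i]=0<=B[j]=1 take 0 → i++
[i=1,j=0] A[i]=23>B[j]=1 take 1 → j++
[i=1,j=1] A[i]=23>B[j]=6 take 6 → j++
[i=1,j=2] A[i]=23>B[j]=10 take 10 → j++
[i=1,j=3] A[i]=23<=B[j]=30 take 23 → i++
[i=2,j=3] A[i]=25<=B[j]=30 take 25 → i++
[i=3,j=3] A[i]=32>B[j]=30 take 30 → j++
[i=3,j=4] A[i]=32>B[j]=31 take 31 → j++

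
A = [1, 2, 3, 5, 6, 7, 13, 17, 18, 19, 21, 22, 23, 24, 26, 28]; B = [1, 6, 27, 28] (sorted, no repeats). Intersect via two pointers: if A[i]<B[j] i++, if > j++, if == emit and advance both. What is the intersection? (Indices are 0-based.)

intersection = [1, 6, 28]

i=0 j=0: 1==1 emit, i++,j++
i=1 j=1: 2<6, i++
i=2 j=1: 3<6, i++
i=3 j=1: 5<6, i++
i=4 j=1: 6==6 emit, i++,j++
i=5 j=2: 7<27, i++
i=6 j=2: 13<27, i++
i=7 j=2: 17<27, i++
i=8 j=2: 18<27, i++
i=9 j=2: 19<27, i++
i=10 j=2: 21<27, i++
i=11 j=2: 22<27, i++
i=12 j=2: 23<27, i++
i=13 j=2: 24<27, i++
i=14 j=2: 26<27, i++
i=15 j=2: 28>27, j++
i=15 j=3: 28==28 emit, i++,j++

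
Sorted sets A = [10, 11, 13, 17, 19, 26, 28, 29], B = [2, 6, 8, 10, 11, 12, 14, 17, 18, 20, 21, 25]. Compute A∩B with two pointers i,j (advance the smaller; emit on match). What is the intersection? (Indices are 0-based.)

intersection = [10, 11, 17]

i=0 j=0: 10>2, j++
i=0 j=1: 10>6, j++
i=0 j=2: 10>8, j++
i=0 j=3: 10==10 emit, i++,j++
i=1 j=4: 11==11 emit, i++,j++
i=2 j=5: 13>12, j++
i=2 j=6: 13<14, i++
i=3 j=6: 17>14, j++
i=3 j=7: 17==17 emit, i++,j++
i=4 j=8: 19>18, j++
i=4 j=9: 19<20, i++
i=5 j=9: 26>20, j++
i=5 j=10: 26>21, j++
i=5 j=11: 26>25, j++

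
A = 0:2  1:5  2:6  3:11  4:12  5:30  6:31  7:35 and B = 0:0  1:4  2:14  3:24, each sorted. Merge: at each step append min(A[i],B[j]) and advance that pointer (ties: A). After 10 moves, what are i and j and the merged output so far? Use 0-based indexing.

i=6, j=4, merged so far=[0, 2, 4, 5, 6, 11, 12, 14, 24, 30]

i=0 j=0: A[i]=2>B[j]=0 take 0, j++
i=0 j=1: A[i]=2<=B[j]=4 take 2, i++
i=1 j=1: A[i]=5>B[j]=4 take 4, j++
i=1 j=2: A[i]=5<=B[j]=14 take 5, i++
i=2 j=2: A[i]=6<=B[j]=14 take 6, i++
i=3 j=2: A[i]=11<=B[j]=14 take 11, i++
i=4 j=2: A[i]=12<=B[j]=14 take 12, i++
i=5 j=2: A[i]=30>B[j]=14 take 14, j++
i=5 j=3: A[i]=30>B[j]=24 take 24, j++
i=5 j=4: B done, take A[i]=30, i++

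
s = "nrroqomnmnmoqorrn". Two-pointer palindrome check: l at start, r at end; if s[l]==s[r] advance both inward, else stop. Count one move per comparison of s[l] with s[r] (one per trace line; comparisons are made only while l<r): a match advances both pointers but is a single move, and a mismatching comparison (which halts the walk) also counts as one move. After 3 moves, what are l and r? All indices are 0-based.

l=0 r=16: 'n'=='n', l++,r--
l=1 r=15: 'r'=='r', l++,r--
l=2 r=14: 'r'=='r', l++,r--

l=3, r=13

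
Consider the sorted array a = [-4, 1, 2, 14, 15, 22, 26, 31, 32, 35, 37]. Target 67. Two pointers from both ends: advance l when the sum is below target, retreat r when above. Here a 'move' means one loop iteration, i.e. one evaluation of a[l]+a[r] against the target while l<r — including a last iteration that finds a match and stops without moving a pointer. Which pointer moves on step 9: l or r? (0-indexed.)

l

[0,10] -4+37=33 <67 → l++
[1,10] 1+37=38 <67 → l++
[2,10] 2+37=39 <67 → l++
[3,10] 14+37=51 <67 → l++
[4,10] 15+37=52 <67 → l++
[5,10] 22+37=59 <67 → l++
[6,10] 26+37=63 <67 → l++
[7,10] 31+37=68 >67 → r--
[7,9] 31+35=66 <67 → l++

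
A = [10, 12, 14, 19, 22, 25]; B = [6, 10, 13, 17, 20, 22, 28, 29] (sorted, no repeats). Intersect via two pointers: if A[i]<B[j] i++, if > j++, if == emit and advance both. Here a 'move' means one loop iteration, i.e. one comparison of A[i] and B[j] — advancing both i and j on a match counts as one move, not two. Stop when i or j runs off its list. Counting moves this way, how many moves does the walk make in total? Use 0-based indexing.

[i=0,j=0] 10>6 → j++
[i=0,j=1] 10==10 emit → i++,j++
[i=1,j=2] 12<13 → i++
[i=2,j=2] 14>13 → j++
[i=2,j=3] 14<17 → i++
[i=3,j=3] 19>17 → j++
[i=3,j=4] 19<20 → i++
[i=4,j=4] 22>20 → j++
[i=4,j=5] 22==22 emit → i++,j++
[i=5,j=6] 25<28 → i++

10 moves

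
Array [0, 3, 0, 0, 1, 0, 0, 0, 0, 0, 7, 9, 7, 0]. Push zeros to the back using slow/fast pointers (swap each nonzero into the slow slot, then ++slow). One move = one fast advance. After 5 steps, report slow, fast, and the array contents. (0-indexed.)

slow=2, fast=5, a=[3, 1, 0, 0, 0, 0, 0, 0, 0, 0, 7, 9, 7, 0]

(s=0,f=0) a[fast]=0 → fast++
(s=0,f=1) a[fast]=3≠0 swap→a[0]=3 → slow++,fast++
(s=1,f=2) a[fast]=0 → fast++
(s=1,f=3) a[fast]=0 → fast++
(s=1,f=4) a[fast]=1≠0 swap→a[1]=1 → slow++,fast++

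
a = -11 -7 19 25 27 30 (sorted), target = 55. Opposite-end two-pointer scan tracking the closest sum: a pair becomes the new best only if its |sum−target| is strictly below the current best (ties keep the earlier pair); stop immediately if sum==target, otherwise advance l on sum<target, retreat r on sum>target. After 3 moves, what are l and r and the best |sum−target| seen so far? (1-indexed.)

l=4, r=6, best |Δ|=6

l=1 r=6: -11+30=19 d=36 *, l++
l=2 r=6: -7+30=23 d=32 *, l++
l=3 r=6: 19+30=49 d=6 *, l++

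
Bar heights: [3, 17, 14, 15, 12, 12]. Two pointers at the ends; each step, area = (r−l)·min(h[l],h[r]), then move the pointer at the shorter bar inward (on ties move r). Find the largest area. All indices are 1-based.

max area = 48

[1,6] min(3,12)*5=15 best=15 * → l++
[2,6] min(17,12)*4=48 best=48 * → r--
[2,5] min(17,12)*3=36 best=48 → r--
[2,4] min(17,15)*2=30 best=48 → r--
[2,3] min(17,14)*1=14 best=48 → r--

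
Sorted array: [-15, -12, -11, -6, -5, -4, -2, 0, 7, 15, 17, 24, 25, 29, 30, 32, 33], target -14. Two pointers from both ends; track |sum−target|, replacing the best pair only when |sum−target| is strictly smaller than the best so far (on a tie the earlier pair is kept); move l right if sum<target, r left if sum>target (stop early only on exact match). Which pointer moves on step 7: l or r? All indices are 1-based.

l=1 r=17: -15+33=18 d=32 *, r--
l=1 r=16: -15+32=17 d=31 *, r--
l=1 r=15: -15+30=15 d=29 *, r--
l=1 r=14: -15+29=14 d=28 *, r--
l=1 r=13: -15+25=10 d=24 *, r--
l=1 r=12: -15+24=9 d=23 *, r--
l=1 r=11: -15+17=2 d=16 *, r--

r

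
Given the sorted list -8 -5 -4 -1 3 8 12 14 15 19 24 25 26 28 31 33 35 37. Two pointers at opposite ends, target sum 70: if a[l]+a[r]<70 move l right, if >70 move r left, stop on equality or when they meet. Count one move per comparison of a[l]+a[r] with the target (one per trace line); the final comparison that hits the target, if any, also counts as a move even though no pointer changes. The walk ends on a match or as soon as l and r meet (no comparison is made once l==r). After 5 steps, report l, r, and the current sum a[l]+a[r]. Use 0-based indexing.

[0,17] -8+37=29 <70 → l++
[1,17] -5+37=32 <70 → l++
[2,17] -4+37=33 <70 → l++
[3,17] -1+37=36 <70 → l++
[4,17] 3+37=40 <70 → l++

l=5, r=17, sum=45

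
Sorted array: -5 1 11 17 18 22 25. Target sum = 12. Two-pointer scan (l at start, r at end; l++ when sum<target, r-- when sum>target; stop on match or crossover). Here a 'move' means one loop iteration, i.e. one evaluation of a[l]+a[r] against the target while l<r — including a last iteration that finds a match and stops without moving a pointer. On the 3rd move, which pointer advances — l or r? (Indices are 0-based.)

r

[0,6] -5+25=20 >12 → r--
[0,5] -5+22=17 >12 → r--
[0,4] -5+18=13 >12 → r--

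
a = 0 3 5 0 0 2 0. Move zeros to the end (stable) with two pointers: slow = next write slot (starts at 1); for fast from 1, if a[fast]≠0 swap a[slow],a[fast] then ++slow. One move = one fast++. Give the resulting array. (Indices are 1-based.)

[3, 5, 2, 0, 0, 0, 0]

slow=1 fast=1: a[fast]=0, fast++
slow=1 fast=2: a[fast]=3≠0 swap→a[1]=3, slow++,fast++
slow=2 fast=3: a[fast]=5≠0 swap→a[2]=5, slow++,fast++
slow=3 fast=4: a[fast]=0, fast++
slow=3 fast=5: a[fast]=0, fast++
slow=3 fast=6: a[fast]=2≠0 swap→a[3]=2, slow++,fast++
slow=4 fast=7: a[fast]=0, fast++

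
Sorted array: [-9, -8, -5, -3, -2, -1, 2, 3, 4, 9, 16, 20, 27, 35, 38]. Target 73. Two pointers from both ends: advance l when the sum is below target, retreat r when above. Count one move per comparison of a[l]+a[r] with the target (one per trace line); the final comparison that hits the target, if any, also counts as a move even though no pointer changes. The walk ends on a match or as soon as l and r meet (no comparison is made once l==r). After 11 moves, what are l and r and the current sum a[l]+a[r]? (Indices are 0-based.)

l=11, r=14, sum=58

l=0 r=14: -9+38=29 <73, l++
l=1 r=14: -8+38=30 <73, l++
l=2 r=14: -5+38=33 <73, l++
l=3 r=14: -3+38=35 <73, l++
l=4 r=14: -2+38=36 <73, l++
l=5 r=14: -1+38=37 <73, l++
l=6 r=14: 2+38=40 <73, l++
l=7 r=14: 3+38=41 <73, l++
l=8 r=14: 4+38=42 <73, l++
l=9 r=14: 9+38=47 <73, l++
l=10 r=14: 16+38=54 <73, l++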